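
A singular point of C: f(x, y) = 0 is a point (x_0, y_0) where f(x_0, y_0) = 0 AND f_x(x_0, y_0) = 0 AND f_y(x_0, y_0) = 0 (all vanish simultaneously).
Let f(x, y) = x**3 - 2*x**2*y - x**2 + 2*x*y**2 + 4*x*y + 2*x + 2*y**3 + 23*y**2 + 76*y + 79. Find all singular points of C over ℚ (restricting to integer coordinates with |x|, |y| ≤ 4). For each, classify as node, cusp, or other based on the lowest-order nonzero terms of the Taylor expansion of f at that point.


Singular points: {(-2, -3)}; classification: node.

Compute partial derivatives:
  f_x = 3*x**2 - 4*x*y - 2*x + 2*y**2 + 4*y + 2.
  f_y = -2*x**2 + 4*x*y + 4*x + 6*y**2 + 46*y + 76.
Scan x_0 ∈ {−4, ..., 4}. For each x_0, f_y(x_0, y) is a polynomial in y; find its integer roots y ∈ {−4, ..., 4}, then test f_x and f at those candidates.
  x = -4: f_y(-4, y) = 6*y**2 + 30*y + 28; no integer root y with |y| ≤ 4.
  x = -3: f_y(-3, y) = 6*y**2 + 34*y + 46; no integer root y with |y| ≤ 4.
  x = -2: f_y(-2, y) = 6*y**2 + 38*y + 60; vanishes at y ∈ {-3}. (-2, -3): f_x = 0, f = 0 — SINGULAR.
  x = -1: f_y(-1, y) = 6*y**2 + 42*y + 70; no integer root y with |y| ≤ 4.
  x = 0: f_y(0, y) = 6*y**2 + 46*y + 76; no integer root y with |y| ≤ 4.
  x = 1: f_y(1, y) = 6*y**2 + 50*y + 78; no integer root y with |y| ≤ 4.
  x = 2: f_y(2, y) = 6*y**2 + 54*y + 76; no integer root y with |y| ≤ 4.
  x = 3: f_y(3, y) = 6*y**2 + 58*y + 70; no integer root y with |y| ≤ 4.
  x = 4: f_y(4, y) = 6*y**2 + 62*y + 60; no integer root y with |y| ≤ 4.
Only singular point on the grid: (-2, -3).
Classify: substitute x = -2 + u, y = -3 + v and expand: f = u**3 - 2*u**2*v - u**2 + 2*u*v**2 + 2*v**3 + v**2.
No constant or linear terms (consistent with a singular point). Quadratic part: -u**2 + v**2. Cubic part: u**3 - 2*u**2*v + 2*u*v**2 + 2*v**3.
The quadratic part v**2 - u**2 = (v − u)(v + u) splits into two distinct linear factors, so there are two distinct tangent lines y − -3 = ±(x − -2) — this is a node (ordinary double point).
Classification: node.


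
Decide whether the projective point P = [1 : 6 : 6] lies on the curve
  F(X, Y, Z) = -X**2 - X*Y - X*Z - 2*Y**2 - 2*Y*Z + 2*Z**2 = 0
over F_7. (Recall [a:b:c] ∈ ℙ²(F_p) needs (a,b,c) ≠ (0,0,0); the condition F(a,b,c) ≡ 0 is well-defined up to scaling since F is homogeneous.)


F(1,6,6) ≡ 6 (mod 7); P is NOT on the curve.

Evaluate F(1, 6, 6) term-by-term (mod 7).
  -X**2 ↦ -1·1·1·1 = -1
  -X*Y ↦ -1·1·6·1 = -6
  -X*Z ↦ -1·1·1·6 = -6
  -2*Y**2 ↦ -2·1·36·1 = -72
  -2*Y*Z ↦ -2·1·6·6 = -72
  2*Z**2 ↦ 2·1·1·36 = 72
Sum: F(1, 6, 6) = (-1) + (-6) + (-6) + (-72) + (-72) + (72) = -85.
Reducing mod 7: -85 ≡ 6 (mod 7).
Since F(a, b, c) ≡ 6 ≠ 0 (mod 7), P does NOT lie on the curve.


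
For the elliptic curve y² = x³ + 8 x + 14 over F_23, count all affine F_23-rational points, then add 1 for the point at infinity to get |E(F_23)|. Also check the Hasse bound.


Affine points = {(1, 0), (4, 8), (4, 15), (5, 8), (5, 15), (6, 5), (6, 18), (10, 6), (10, 17), (14, 8), (14, 15), (15, 6), (15, 17), (16, 11), (16, 12), (17, 7), (17, 16), (20, 3), (20, 20), (21, 6), (21, 17)}; affine count = 21; |E(F_23)| = 22.

Discriminant check: Δ ∝ 4a³ + 27b² = 4·8³ + 27·14² = 4·512 + 27·196 ≡ 3 (mod 23). Nonzero ⇒ E is nonsingular.
For each x ∈ F_23, compute rhs = x³ + 8·x + 14 mod 23, then count y ∈ F_23 with y² ≡ rhs.
  x = 0: rhs = 14, matching y values: none (0 points).
  x = 1: rhs = 0, matching y values: 0 (1 points).
  x = 2: rhs = 15, matching y values: none (0 points).
  x = 3: rhs = 19, matching y values: none (0 points).
  x = 4: rhs = 18, matching y values: 8, 15 (2 points).
  x = 5: rhs = 18, matching y values: 8, 15 (2 points).
  x = 6: rhs = 2, matching y values: 5, 18 (2 points).
  x = 7: rhs = 22, matching y values: none (0 points).
  x = 8: rhs = 15, matching y values: none (0 points).
  x = 9: rhs = 10, matching y values: none (0 points).
  x = 10: rhs = 13, matching y values: 6, 17 (2 points).
  x = 11: rhs = 7, matching y values: none (0 points).
  x = 12: rhs = 21, matching y values: none (0 points).
  x = 13: rhs = 15, matching y values: none (0 points).
  x = 14: rhs = 18, matching y values: 8, 15 (2 points).
  x = 15: rhs = 13, matching y values: 6, 17 (2 points).
  x = 16: rhs = 6, matching y values: 11, 12 (2 points).
  x = 17: rhs = 3, matching y values: 7, 16 (2 points).
  x = 18: rhs = 10, matching y values: none (0 points).
  x = 19: rhs = 10, matching y values: none (0 points).
  x = 20: rhs = 9, matching y values: 3, 20 (2 points).
  x = 21: rhs = 13, matching y values: 6, 17 (2 points).
  x = 22: rhs = 5, matching y values: none (0 points).
Total affine count: 21.
Full point count |E(F_23)| = 21 + 1 = 22.
Hasse bound: |22 − (23+1)| = |-2| = 2 ≤ 2√23 ≈ 9.5917 ✓.


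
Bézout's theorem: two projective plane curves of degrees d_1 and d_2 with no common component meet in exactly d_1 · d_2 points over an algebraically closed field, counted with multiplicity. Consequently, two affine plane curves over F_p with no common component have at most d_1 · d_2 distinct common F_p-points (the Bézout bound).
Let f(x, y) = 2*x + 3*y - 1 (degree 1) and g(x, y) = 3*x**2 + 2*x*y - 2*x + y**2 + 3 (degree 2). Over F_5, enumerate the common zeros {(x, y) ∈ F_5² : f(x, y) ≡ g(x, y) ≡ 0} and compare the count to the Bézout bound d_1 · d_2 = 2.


Common zeros: ∅; count = 0; Bézout bound = 2.

deg(f) = 1, deg(g) = 2, so Bézout bound = 2.
Scan x ∈ F_5. For each x, list the y ∈ F_5 with f(x, y) ≡ 0 and those with g(x, y) ≡ 0 (mod 5); the common zeros in that column are the intersection.
  x = 0: f ≡ 0 at y ∈ {2}; g ≡ 0 at y ∈ ∅; common: ∅.
  x = 1: f ≡ 0 at y ∈ {3}; g ≡ 0 at y ∈ ∅; common: ∅.
  x = 2: f ≡ 0 at y ∈ {4}; g ≡ 0 at y ∈ ∅; common: ∅.
  x = 3: f ≡ 0 at y ∈ {0}; g ≡ 0 at y ∈ {2}; common: ∅.
  x = 4: f ≡ 0 at y ∈ {1}; g ≡ 0 at y ∈ ∅; common: ∅.
Collecting: common zeros = ∅, so the count is 0.
Comparison with the Bézout bound: 0 ≤ 2 = deg(f)·deg(g), as expected for curves with no common component (the affine F_5-count falls short of the bound because intersections may lie at infinity, over extension fields, or carry multiplicity).


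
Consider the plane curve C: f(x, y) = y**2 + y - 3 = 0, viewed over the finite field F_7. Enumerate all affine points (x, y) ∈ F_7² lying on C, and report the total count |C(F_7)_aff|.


Affine F_7-points: ∅; count = 0.

For each of the 49 pairs (x, y) ∈ F_7², evaluate f(x, y) mod 7. Record the zeros.
  x = 0: [0↦4, 1↦6, 2↦3, 3↦2, 4↦3, 5↦6, 6↦4]  zeros at y ∈ ∅
  x = 1: [0↦4, 1↦6, 2↦3, 3↦2, 4↦3, 5↦6, 6↦4]  zeros at y ∈ ∅
  x = 2: [0↦4, 1↦6, 2↦3, 3↦2, 4↦3, 5↦6, 6↦4]  zeros at y ∈ ∅
  x = 3: [0↦4, 1↦6, 2↦3, 3↦2, 4↦3, 5↦6, 6↦4]  zeros at y ∈ ∅
  x = 4: [0↦4, 1↦6, 2↦3, 3↦2, 4↦3, 5↦6, 6↦4]  zeros at y ∈ ∅
  x = 5: [0↦4, 1↦6, 2↦3, 3↦2, 4↦3, 5↦6, 6↦4]  zeros at y ∈ ∅
  x = 6: [0↦4, 1↦6, 2↦3, 3↦2, 4↦3, 5↦6, 6↦4]  zeros at y ∈ ∅
Collecting zeros: affine points = ∅.
Total count |C(F_7)_aff| = 0.


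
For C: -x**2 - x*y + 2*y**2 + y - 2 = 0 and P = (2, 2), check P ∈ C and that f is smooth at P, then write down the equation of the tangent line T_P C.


Tangent line at P: -6*x + 7*y - 2 = 0.

Step 1: f(2, 2) = 0, so P lies on C.
Step 2: partial derivatives
  f_x(x, y) = -2*x - y, f_y(x, y) = -x + 4*y + 1.
  f_x(P) = -6, f_y(P) = 7 (gradient nonzero, so P is smooth).
Step 3: tangent line at P: -6·(x − 2) + 7·(y − 2) = 0.
Expanding: -6*x + 7*y - 2 = 0.


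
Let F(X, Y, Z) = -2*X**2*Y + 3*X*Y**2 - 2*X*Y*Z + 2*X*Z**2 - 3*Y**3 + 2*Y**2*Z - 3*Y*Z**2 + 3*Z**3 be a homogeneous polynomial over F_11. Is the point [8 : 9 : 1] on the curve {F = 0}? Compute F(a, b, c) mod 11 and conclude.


F(8,9,1) ≡ 1 (mod 11); P is NOT on the curve.

Evaluate F(8, 9, 1) term-by-term (mod 11).
  -2*X**2*Y ↦ -2·64·9·1 = -1152
  3*X*Y**2 ↦ 3·8·81·1 = 1944
  -2*X*Y*Z ↦ -2·8·9·1 = -144
  2*X*Z**2 ↦ 2·8·1·1 = 16
  -3*Y**3 ↦ -3·1·729·1 = -2187
  2*Y**2*Z ↦ 2·1·81·1 = 162
  -3*Y*Z**2 ↦ -3·1·9·1 = -27
  3*Z**3 ↦ 3·1·1·1 = 3
Sum: F(8, 9, 1) = (-1152) + (1944) + (-144) + (16) + (-2187) + (162) + (-27) + (3) = -1385.
Reducing mod 11: -1385 ≡ 1 (mod 11).
Since F(a, b, c) ≡ 1 ≠ 0 (mod 11), P does NOT lie on the curve.


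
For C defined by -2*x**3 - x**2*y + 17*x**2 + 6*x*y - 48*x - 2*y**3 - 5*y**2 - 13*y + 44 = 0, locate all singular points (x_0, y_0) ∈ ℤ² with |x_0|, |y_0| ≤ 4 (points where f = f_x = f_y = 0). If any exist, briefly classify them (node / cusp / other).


Singular points: {(3, -1)}; classification: cusp.

Compute partial derivatives:
  f_x = -6*x**2 - 2*x*y + 34*x + 6*y - 48.
  f_y = -x**2 + 6*x - 6*y**2 - 10*y - 13.
Scan x_0 ∈ {−4, ..., 4}. For each x_0, f_y(x_0, y) is a polynomial in y; find its integer roots y ∈ {−4, ..., 4}, then test f_x and f at those candidates.
  x = -4: f_y(-4, y) = -6*y**2 - 10*y - 53; no integer root y with |y| ≤ 4.
  x = -3: f_y(-3, y) = -6*y**2 - 10*y - 40; no integer root y with |y| ≤ 4.
  x = -2: f_y(-2, y) = -6*y**2 - 10*y - 29; no integer root y with |y| ≤ 4.
  x = -1: f_y(-1, y) = -6*y**2 - 10*y - 20; no integer root y with |y| ≤ 4.
  x = 0: f_y(0, y) = -6*y**2 - 10*y - 13; no integer root y with |y| ≤ 4.
  x = 1: f_y(1, y) = -6*y**2 - 10*y - 8; no integer root y with |y| ≤ 4.
  x = 2: f_y(2, y) = -6*y**2 - 10*y - 5; no integer root y with |y| ≤ 4.
  x = 3: f_y(3, y) = -6*y**2 - 10*y - 4; vanishes at y ∈ {-1}. (3, -1): f_x = 0, f = 0 — SINGULAR.
  x = 4: f_y(4, y) = -6*y**2 - 10*y - 5; no integer root y with |y| ≤ 4.
Only singular point on the grid: (3, -1).
Classify: substitute x = 3 + u, y = -1 + v and expand: f = -2*u**3 - u**2*v - 2*v**3 + v**2.
No constant or linear terms (consistent with a singular point). Quadratic part: v**2. Cubic part: -2*u**3 - u**2*v - 2*v**3.
The quadratic part v**2 is a perfect square, so there is a single (double) tangent line v = 0, i.e. y = -1. Restricting the cubic part to that line (v = 0) leaves -2*u**3 ≠ 0, so f is not divisible by v and the branch is v² ≈ 2*u**3 to lowest order — this is a cusp.
Classification: cusp.


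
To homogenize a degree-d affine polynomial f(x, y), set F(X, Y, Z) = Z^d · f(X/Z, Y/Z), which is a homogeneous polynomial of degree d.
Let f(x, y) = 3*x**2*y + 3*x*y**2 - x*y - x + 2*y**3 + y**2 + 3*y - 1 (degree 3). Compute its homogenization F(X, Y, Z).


F(X, Y, Z) = 3*X**2*Y + 3*X*Y**2 - X*Y*Z - X*Z**2 + 2*Y**3 + Y**2*Z + 3*Y*Z**2 - Z**3

deg(f) = 3.
Substitute x = X/Z, y = Y/Z into f, then multiply by Z^3.
  monomial 3·x^2·y^1 ↦ 3·X^2·Y^1·Z^0.
  monomial 3·x^1·y^2 ↦ 3·X^1·Y^2·Z^0.
  monomial -1·x^1·y^1 ↦ -1·X^1·Y^1·Z^1.
  monomial -1·x^1·y^0 ↦ -1·X^1·Y^0·Z^2.
  monomial 2·x^0·y^3 ↦ 2·X^0·Y^3·Z^0.
  monomial 1·x^0·y^2 ↦ 1·X^0·Y^2·Z^1.
  monomial 3·x^0·y^1 ↦ 3·X^0·Y^1·Z^2.
  monomial -1·x^0·y^0 ↦ -1·X^0·Y^0·Z^3.
Collecting: F(X, Y, Z) = 3*X**2*Y + 3*X*Y**2 - X*Y*Z - X*Z**2 + 2*Y**3 + Y**2*Z + 3*Y*Z**2 - Z**3.


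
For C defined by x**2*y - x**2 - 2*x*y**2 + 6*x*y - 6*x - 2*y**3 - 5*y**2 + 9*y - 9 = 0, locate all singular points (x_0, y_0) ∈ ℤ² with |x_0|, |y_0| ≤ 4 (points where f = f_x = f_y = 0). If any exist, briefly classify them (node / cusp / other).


Singular points: {(-3, 0)}; classification: node.

Compute partial derivatives:
  f_x = 2*x*y - 2*x - 2*y**2 + 6*y - 6.
  f_y = x**2 - 4*x*y + 6*x - 6*y**2 - 10*y + 9.
Scan x_0 ∈ {−4, ..., 4}. For each x_0, f_y(x_0, y) is a polynomial in y; find its integer roots y ∈ {−4, ..., 4}, then test f_x and f at those candidates.
  x = -4: f_y(-4, y) = -6*y**2 + 6*y + 1; no integer root y with |y| ≤ 4.
  x = -3: f_y(-3, y) = -6*y**2 + 2*y; vanishes at y ∈ {0}. (-3, 0): f_x = 0, f = 0 — SINGULAR.
  x = -2: f_y(-2, y) = -6*y**2 - 2*y + 1; no integer root y with |y| ≤ 4.
  x = -1: f_y(-1, y) = -6*y**2 - 6*y + 4; no integer root y with |y| ≤ 4.
  x = 0: f_y(0, y) = -6*y**2 - 10*y + 9; no integer root y with |y| ≤ 4.
  x = 1: f_y(1, y) = -6*y**2 - 14*y + 16; no integer root y with |y| ≤ 4.
  x = 2: f_y(2, y) = -6*y**2 - 18*y + 25; no integer root y with |y| ≤ 4.
  x = 3: f_y(3, y) = -6*y**2 - 22*y + 36; no integer root y with |y| ≤ 4.
  x = 4: f_y(4, y) = -6*y**2 - 26*y + 49; no integer root y with |y| ≤ 4.
Only singular point on the grid: (-3, 0).
Classify: substitute x = -3 + u, y = 0 + v and expand: f = u**2*v - u**2 - 2*u*v**2 - 2*v**3 + v**2.
No constant or linear terms (consistent with a singular point). Quadratic part: -u**2 + v**2. Cubic part: u**2*v - 2*u*v**2 - 2*v**3.
The quadratic part v**2 - u**2 = (v − u)(v + u) splits into two distinct linear factors, so there are two distinct tangent lines y − 0 = ±(x − -3) — this is a node (ordinary double point).
Classification: node.


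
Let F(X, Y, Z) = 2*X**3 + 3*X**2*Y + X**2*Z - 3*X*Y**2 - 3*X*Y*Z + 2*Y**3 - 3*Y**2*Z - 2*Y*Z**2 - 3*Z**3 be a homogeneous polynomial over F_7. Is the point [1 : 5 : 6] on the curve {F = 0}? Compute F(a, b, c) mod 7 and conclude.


F(1,5,6) ≡ 1 (mod 7); P is NOT on the curve.

Evaluate F(1, 5, 6) term-by-term (mod 7).
  2*X**3 ↦ 2·1·1·1 = 2
  3*X**2*Y ↦ 3·1·5·1 = 15
  X**2*Z ↦ 1·1·1·6 = 6
  -3*X*Y**2 ↦ -3·1·25·1 = -75
  -3*X*Y*Z ↦ -3·1·5·6 = -90
  2*Y**3 ↦ 2·1·125·1 = 250
  -3*Y**2*Z ↦ -3·1·25·6 = -450
  -2*Y*Z**2 ↦ -2·1·5·36 = -360
  -3*Z**3 ↦ -3·1·1·216 = -648
Sum: F(1, 5, 6) = (2) + (15) + (6) + (-75) + (-90) + (250) + (-450) + (-360) + (-648) = -1350.
Reducing mod 7: -1350 ≡ 1 (mod 7).
Since F(a, b, c) ≡ 1 ≠ 0 (mod 7), P does NOT lie on the curve.


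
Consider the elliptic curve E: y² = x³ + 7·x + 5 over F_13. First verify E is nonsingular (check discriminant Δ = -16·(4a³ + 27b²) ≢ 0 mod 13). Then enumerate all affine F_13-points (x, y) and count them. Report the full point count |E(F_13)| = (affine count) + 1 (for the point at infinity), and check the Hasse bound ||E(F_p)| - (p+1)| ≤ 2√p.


Affine points = {(1, 0), (2, 1), (2, 12), (3, 1), (3, 12), (5, 3), (5, 10), (6, 4), (6, 9), (8, 1), (8, 12), (9, 2), (9, 11), (10, 3), (10, 10), (11, 3), (11, 10), (12, 6), (12, 7)}; affine count = 19; |E(F_13)| = 20.

Discriminant check: Δ ∝ 4a³ + 27b² = 4·7³ + 27·5² = 4·343 + 27·25 ≡ 6 (mod 13). Nonzero ⇒ E is nonsingular.
For each x ∈ F_13, compute rhs = x³ + 7·x + 5 mod 13, then count y ∈ F_13 with y² ≡ rhs.
  x = 0: rhs = 5, matching y values: none (0 points).
  x = 1: rhs = 0, matching y values: 0 (1 points).
  x = 2: rhs = 1, matching y values: 1, 12 (2 points).
  x = 3: rhs = 1, matching y values: 1, 12 (2 points).
  x = 4: rhs = 6, matching y values: none (0 points).
  x = 5: rhs = 9, matching y values: 3, 10 (2 points).
  x = 6: rhs = 3, matching y values: 4, 9 (2 points).
  x = 7: rhs = 7, matching y values: none (0 points).
  x = 8: rhs = 1, matching y values: 1, 12 (2 points).
  x = 9: rhs = 4, matching y values: 2, 11 (2 points).
  x = 10: rhs = 9, matching y values: 3, 10 (2 points).
  x = 11: rhs = 9, matching y values: 3, 10 (2 points).
  x = 12: rhs = 10, matching y values: 6, 7 (2 points).
Total affine count: 19.
Full point count |E(F_13)| = 19 + 1 = 20.
Hasse bound: |20 − (13+1)| = |6| = 6 ≤ 2√13 ≈ 7.2111 ✓.


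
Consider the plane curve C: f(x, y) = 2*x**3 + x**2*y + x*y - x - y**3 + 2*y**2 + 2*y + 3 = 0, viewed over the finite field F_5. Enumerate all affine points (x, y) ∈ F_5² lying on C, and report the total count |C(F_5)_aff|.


Affine F_5-points: {(0, 3), (4, 1)}; count = 2.

For each of the 25 pairs (x, y) ∈ F_5², evaluate f(x, y) mod 5. Record the zeros.
  x = 0: [0↦3, 1↦1, 2↦2, 3↦0, 4↦4]  zeros at y ∈ {3}
  x = 1: [0↦4, 1↦4, 2↦2, 3↦2, 4↦3]  zeros at y ∈ ∅
  x = 2: [0↦2, 1↦1, 2↦3, 3↦2, 4↦2]  zeros at y ∈ ∅
  x = 3: [0↦4, 1↦4, 2↦2, 3↦2, 4↦3]  zeros at y ∈ ∅
  x = 4: [0↦2, 1↦0, 2↦1, 3↦4, 4↦3]  zeros at y ∈ {1}
Collecting zeros: affine points = {(0, 3), (4, 1)}.
Total count |C(F_5)_aff| = 2.


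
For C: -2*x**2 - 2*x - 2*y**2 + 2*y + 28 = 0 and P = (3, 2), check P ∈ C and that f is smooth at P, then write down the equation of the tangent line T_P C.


Tangent line at P: -14*x - 6*y + 54 = 0.

Step 1: f(3, 2) = 0, so P lies on C.
Step 2: partial derivatives
  f_x(x, y) = -4*x - 2, f_y(x, y) = 2 - 4*y.
  f_x(P) = -14, f_y(P) = -6 (gradient nonzero, so P is smooth).
Step 3: tangent line at P: -14·(x − 3) + -6·(y − 2) = 0.
Expanding: -14*x - 6*y + 54 = 0.


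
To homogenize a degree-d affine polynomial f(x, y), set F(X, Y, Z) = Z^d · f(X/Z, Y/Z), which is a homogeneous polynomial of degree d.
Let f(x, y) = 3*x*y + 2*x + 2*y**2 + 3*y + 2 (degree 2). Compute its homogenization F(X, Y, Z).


F(X, Y, Z) = 3*X*Y + 2*X*Z + 2*Y**2 + 3*Y*Z + 2*Z**2

deg(f) = 2.
Substitute x = X/Z, y = Y/Z into f, then multiply by Z^2.
  monomial 3·x^1·y^1 ↦ 3·X^1·Y^1·Z^0.
  monomial 2·x^1·y^0 ↦ 2·X^1·Y^0·Z^1.
  monomial 2·x^0·y^2 ↦ 2·X^0·Y^2·Z^0.
  monomial 3·x^0·y^1 ↦ 3·X^0·Y^1·Z^1.
  monomial 2·x^0·y^0 ↦ 2·X^0·Y^0·Z^2.
Collecting: F(X, Y, Z) = 3*X*Y + 2*X*Z + 2*Y**2 + 3*Y*Z + 2*Z**2.


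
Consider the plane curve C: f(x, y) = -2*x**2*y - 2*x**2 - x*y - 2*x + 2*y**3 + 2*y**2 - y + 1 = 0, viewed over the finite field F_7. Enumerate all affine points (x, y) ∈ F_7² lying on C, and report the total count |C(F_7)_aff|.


Affine F_7-points: {(0, 3), (2, 3), (2, 4), (2, 6), (3, 4), (5, 2), (6, 2)}; count = 7.

For each of the 49 pairs (x, y) ∈ F_7², evaluate f(x, y) mod 7. Record the zeros.
  x = 0: [0↦1, 1↦4, 2↦2, 3↦0, 4↦3, 5↦2, 6↦2]  zeros at y ∈ {3}
  x = 1: [0↦4, 1↦4, 2↦6, 3↦1, 4↦1, 5↦4, 6↦1]  zeros at y ∈ ∅
  x = 2: [0↦3, 1↦3, 2↦5, 3↦0, 4↦0, 5↦3, 6↦0]  zeros at y ∈ {3, 4, 6}
  x = 3: [0↦5, 1↦1, 2↦6, 3↦4, 4↦0, 5↦6, 6↦6]  zeros at y ∈ {4}
  x = 4: [0↦3, 1↦5, 2↦2, 3↦6, 4↦1, 5↦6, 6↦5]  zeros at y ∈ ∅
  x = 5: [0↦4, 1↦1, 2↦0, 3↦6, 4↦3, 5↦3, 6↦4]  zeros at y ∈ {2}
  x = 6: [0↦1, 1↦3, 2↦0, 3↦4, 4↦6, 5↦4, 6↦3]  zeros at y ∈ {2}
Collecting zeros: affine points = {(0, 3), (2, 3), (2, 4), (2, 6), (3, 4), (5, 2), (6, 2)}.
Total count |C(F_7)_aff| = 7.


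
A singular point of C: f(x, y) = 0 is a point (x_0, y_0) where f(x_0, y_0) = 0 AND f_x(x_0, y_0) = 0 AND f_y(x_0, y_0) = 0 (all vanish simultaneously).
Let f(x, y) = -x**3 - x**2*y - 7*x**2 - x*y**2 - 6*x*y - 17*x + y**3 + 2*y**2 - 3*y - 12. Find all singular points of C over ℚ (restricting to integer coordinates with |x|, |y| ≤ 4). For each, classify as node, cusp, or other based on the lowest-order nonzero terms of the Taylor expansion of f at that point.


Singular points: {(-2, -1)}; classification: cusp.

Compute partial derivatives:
  f_x = -3*x**2 - 2*x*y - 14*x - y**2 - 6*y - 17.
  f_y = -x**2 - 2*x*y - 6*x + 3*y**2 + 4*y - 3.
Scan x_0 ∈ {−4, ..., 4}. For each x_0, f_y(x_0, y) is a polynomial in y; find its integer roots y ∈ {−4, ..., 4}, then test f_x and f at those candidates.
  x = -4: f_y(-4, y) = 3*y**2 + 12*y + 5; no integer root y with |y| ≤ 4.
  x = -3: f_y(-3, y) = 3*y**2 + 10*y + 6; no integer root y with |y| ≤ 4.
  x = -2: f_y(-2, y) = 3*y**2 + 8*y + 5; vanishes at y ∈ {-1}. (-2, -1): f_x = 0, f = 0 — SINGULAR.
  x = -1: f_y(-1, y) = 3*y**2 + 6*y + 2; no integer root y with |y| ≤ 4.
  x = 0: f_y(0, y) = 3*y**2 + 4*y - 3; no integer root y with |y| ≤ 4.
  x = 1: f_y(1, y) = 3*y**2 + 2*y - 10; no integer root y with |y| ≤ 4.
  x = 2: f_y(2, y) = 3*y**2 - 19; no integer root y with |y| ≤ 4.
  x = 3: f_y(3, y) = 3*y**2 - 2*y - 30; no integer root y with |y| ≤ 4.
  x = 4: f_y(4, y) = 3*y**2 - 4*y - 43; no integer root y with |y| ≤ 4.
Only singular point on the grid: (-2, -1).
Classify: substitute x = -2 + u, y = -1 + v and expand: f = -u**3 - u**2*v - u*v**2 + v**3 + v**2.
No constant or linear terms (consistent with a singular point). Quadratic part: v**2. Cubic part: -u**3 - u**2*v - u*v**2 + v**3.
The quadratic part v**2 is a perfect square, so there is a single (double) tangent line v = 0, i.e. y = -1. Restricting the cubic part to that line (v = 0) leaves -u**3 ≠ 0, so f is not divisible by v and the branch is v² ≈ u**3 to lowest order — this is a cusp.
Classification: cusp.


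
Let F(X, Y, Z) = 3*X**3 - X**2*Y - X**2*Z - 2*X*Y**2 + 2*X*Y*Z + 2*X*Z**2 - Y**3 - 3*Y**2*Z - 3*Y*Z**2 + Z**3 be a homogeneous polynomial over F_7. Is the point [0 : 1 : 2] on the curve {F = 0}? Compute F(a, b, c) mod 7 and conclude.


F(0,1,2) ≡ 3 (mod 7); P is NOT on the curve.

Evaluate F(0, 1, 2) term-by-term (mod 7).
  3*X**3 ↦ 3·0·1·1 = 0
  -X**2*Y ↦ -1·0·1·1 = 0
  -X**2*Z ↦ -1·0·1·2 = 0
  -2*X*Y**2 ↦ -2·0·1·1 = 0
  2*X*Y*Z ↦ 2·0·1·2 = 0
  2*X*Z**2 ↦ 2·0·1·4 = 0
  -Y**3 ↦ -1·1·1·1 = -1
  -3*Y**2*Z ↦ -3·1·1·2 = -6
  -3*Y*Z**2 ↦ -3·1·1·4 = -12
  Z**3 ↦ 1·1·1·8 = 8
Sum: F(0, 1, 2) = (0) + (0) + (0) + (0) + (0) + (0) + (-1) + (-6) + (-12) + (8) = -11.
Reducing mod 7: -11 ≡ 3 (mod 7).
Since F(a, b, c) ≡ 3 ≠ 0 (mod 7), P does NOT lie on the curve.


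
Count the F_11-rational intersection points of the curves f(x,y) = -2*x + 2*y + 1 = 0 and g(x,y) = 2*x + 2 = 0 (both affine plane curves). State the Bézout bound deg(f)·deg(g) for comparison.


Common zeros: {(10, 4)}; count = 1; Bézout bound = 1.

deg(f) = 1, deg(g) = 1, so Bézout bound = 1.
Scan x ∈ F_11. For each x, list the y ∈ F_11 with f(x, y) ≡ 0 and those with g(x, y) ≡ 0 (mod 11); the common zeros in that column are the intersection.
  x = 0: f ≡ 0 at y ∈ {5}; g ≡ 0 at y ∈ ∅; common: ∅.
  x = 1: f ≡ 0 at y ∈ {6}; g ≡ 0 at y ∈ ∅; common: ∅.
  x = 2: f ≡ 0 at y ∈ {7}; g ≡ 0 at y ∈ ∅; common: ∅.
  x = 3: f ≡ 0 at y ∈ {8}; g ≡ 0 at y ∈ ∅; common: ∅.
  x = 4: f ≡ 0 at y ∈ {9}; g ≡ 0 at y ∈ ∅; common: ∅.
  x = 5: f ≡ 0 at y ∈ {10}; g ≡ 0 at y ∈ ∅; common: ∅.
  x = 6: f ≡ 0 at y ∈ {0}; g ≡ 0 at y ∈ ∅; common: ∅.
  x = 7: f ≡ 0 at y ∈ {1}; g ≡ 0 at y ∈ ∅; common: ∅.
  x = 8: f ≡ 0 at y ∈ {2}; g ≡ 0 at y ∈ ∅; common: ∅.
  x = 9: f ≡ 0 at y ∈ {3}; g ≡ 0 at y ∈ ∅; common: ∅.
  x = 10: f ≡ 0 at y ∈ {4}; g ≡ 0 at y ∈ {0, 1, 2, 3, 4, 5, 6, 7, 8, 9, 10}; common: {4}.
Collecting: common zeros = {(10, 4)}, so the count is 1.
Comparison with the Bézout bound: 1 ≤ 1 = deg(f)·deg(g), as expected for curves with no common component (the bound is attained).


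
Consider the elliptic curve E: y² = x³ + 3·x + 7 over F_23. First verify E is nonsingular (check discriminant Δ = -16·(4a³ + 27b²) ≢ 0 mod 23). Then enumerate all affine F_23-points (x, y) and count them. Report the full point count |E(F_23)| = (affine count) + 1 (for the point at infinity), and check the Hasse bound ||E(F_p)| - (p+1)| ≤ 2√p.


Affine points = {(5, 3), (5, 20), (7, 7), (7, 16), (9, 2), (9, 21), (10, 5), (10, 18), (12, 0), (13, 9), (13, 14), (15, 0), (17, 7), (17, 16), (19, 0), (21, 4), (21, 19), (22, 7), (22, 16)}; affine count = 19; |E(F_23)| = 20.

Discriminant check: Δ ∝ 4a³ + 27b² = 4·3³ + 27·7² = 4·27 + 27·49 ≡ 5 (mod 23). Nonzero ⇒ E is nonsingular.
For each x ∈ F_23, compute rhs = x³ + 3·x + 7 mod 23, then count y ∈ F_23 with y² ≡ rhs.
  x = 0: rhs = 7, matching y values: none (0 points).
  x = 1: rhs = 11, matching y values: none (0 points).
  x = 2: rhs = 21, matching y values: none (0 points).
  x = 3: rhs = 20, matching y values: none (0 points).
  x = 4: rhs = 14, matching y values: none (0 points).
  x = 5: rhs = 9, matching y values: 3, 20 (2 points).
  x = 6: rhs = 11, matching y values: none (0 points).
  x = 7: rhs = 3, matching y values: 7, 16 (2 points).
  x = 8: rhs = 14, matching y values: none (0 points).
  x = 9: rhs = 4, matching y values: 2, 21 (2 points).
  x = 10: rhs = 2, matching y values: 5, 18 (2 points).
  x = 11: rhs = 14, matching y values: none (0 points).
  x = 12: rhs = 0, matching y values: 0 (1 points).
  x = 13: rhs = 12, matching y values: 9, 14 (2 points).
  x = 14: rhs = 10, matching y values: none (0 points).
  x = 15: rhs = 0, matching y values: 0 (1 points).
  x = 16: rhs = 11, matching y values: none (0 points).
  x = 17: rhs = 3, matching y values: 7, 16 (2 points).
  x = 18: rhs = 5, matching y values: none (0 points).
  x = 19: rhs = 0, matching y values: 0 (1 points).
  x = 20: rhs = 17, matching y values: none (0 points).
  x = 21: rhs = 16, matching y values: 4, 19 (2 points).
  x = 22: rhs = 3, matching y values: 7, 16 (2 points).
Total affine count: 19.
Full point count |E(F_23)| = 19 + 1 = 20.
Hasse bound: |20 − (23+1)| = |-4| = 4 ≤ 2√23 ≈ 9.5917 ✓.


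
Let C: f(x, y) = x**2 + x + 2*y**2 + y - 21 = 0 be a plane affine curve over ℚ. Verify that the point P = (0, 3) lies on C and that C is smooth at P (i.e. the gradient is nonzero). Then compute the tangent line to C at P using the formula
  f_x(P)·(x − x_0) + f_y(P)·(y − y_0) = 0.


Tangent line at P: x + 13*y - 39 = 0.

Step 1: f(0, 3) = 0, so P lies on C.
Step 2: partial derivatives
  f_x(x, y) = 2*x + 1, f_y(x, y) = 4*y + 1.
  f_x(P) = 1, f_y(P) = 13 (gradient nonzero, so P is smooth).
Step 3: tangent line at P: 1·(x − 0) + 13·(y − 3) = 0.
Expanding: x + 13*y - 39 = 0.


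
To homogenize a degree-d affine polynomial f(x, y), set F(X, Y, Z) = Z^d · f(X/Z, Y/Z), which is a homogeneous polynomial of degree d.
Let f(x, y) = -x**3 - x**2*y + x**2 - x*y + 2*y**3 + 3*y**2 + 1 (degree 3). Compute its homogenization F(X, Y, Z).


F(X, Y, Z) = -X**3 - X**2*Y + X**2*Z - X*Y*Z + 2*Y**3 + 3*Y**2*Z + Z**3

deg(f) = 3.
Substitute x = X/Z, y = Y/Z into f, then multiply by Z^3.
  monomial -1·x^3·y^0 ↦ -1·X^3·Y^0·Z^0.
  monomial -1·x^2·y^1 ↦ -1·X^2·Y^1·Z^0.
  monomial 1·x^2·y^0 ↦ 1·X^2·Y^0·Z^1.
  monomial -1·x^1·y^1 ↦ -1·X^1·Y^1·Z^1.
  monomial 2·x^0·y^3 ↦ 2·X^0·Y^3·Z^0.
  monomial 3·x^0·y^2 ↦ 3·X^0·Y^2·Z^1.
  monomial 1·x^0·y^0 ↦ 1·X^0·Y^0·Z^3.
Collecting: F(X, Y, Z) = -X**3 - X**2*Y + X**2*Z - X*Y*Z + 2*Y**3 + 3*Y**2*Z + Z**3.


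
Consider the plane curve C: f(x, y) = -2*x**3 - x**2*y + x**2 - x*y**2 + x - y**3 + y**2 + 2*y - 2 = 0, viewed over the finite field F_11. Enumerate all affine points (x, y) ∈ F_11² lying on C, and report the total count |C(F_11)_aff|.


Affine F_11-points: {(0, 1), (1, 8), (2, 7), (3, 0), (3, 3), (3, 6), (4, 0), (6, 8), (9, 5), (9, 10), (10, 0)}; count = 11.

For each of the 121 pairs (x, y) ∈ F_11², evaluate f(x, y) mod 11. Record the zeros.
  x = 0: [0↦9, 1↦0, 2↦9, 3↦8, 4↦2, 5↦7, 6↦6, 7↦4, 8↦6, 9↦6, 10↦9]  zeros at y ∈ {1}
  x = 1: [0↦9, 1↦9, 2↦3, 3↦7, 4↦4, 5↦10, 6↦8, 7↦3, 8↦0, 9↦4, 10↦9]  zeros at y ∈ {8}
  x = 2: [0↦10, 1↦6, 2↦5, 3↦1, 4↦10, 5↦4, 6↦10, 7↦0, 8↦1, 9↦7, 10↦1]  zeros at y ∈ {7}
  x = 3: [0↦0, 1↦1, 2↦3, 3↦0, 4↦8, 5↦10, 6↦0, 7↦5, 8↦8, 9↦3, 10↦6]  zeros at y ∈ {0, 3, 6}
  x = 4: [0↦0, 1↦4, 2↦7, 3↦3, 4↦8, 5↦5, 6↦10, 7↦6, 8↦9, 9↦2, 10↦1]  zeros at y ∈ {0}
  x = 5: [0↦9, 1↦3, 2↦5, 3↦9, 4↦9, 5↦10, 6↦6, 7↦2, 8↦3, 9↦3, 10↦7]  zeros at y ∈ ∅
  x = 6: [0↦4, 1↦8, 2↦7, 3↦6, 4↦10, 5↦2, 6↦9, 7↦3, 8↦0, 9↦5, 10↦1]  zeros at y ∈ {8}
  x = 7: [0↦6, 1↦7, 2↦1, 3↦4, 4↦10, 5↦2, 6↦7, 7↦8, 8↦10, 9↦7, 10↦4]  zeros at y ∈ ∅
  x = 8: [0↦3, 1↦10, 2↦8, 3↦2, 4↦8, 5↦9, 6↦10, 7↦5, 8↦10, 9↦8, 10↦4]  zeros at y ∈ ∅
  x = 9: [0↦5, 1↦5, 2↦5, 3↦10, 4↦3, 5↦0, 6↦6, 7↦4, 8↦10, 9↦7, 10↦0]  zeros at y ∈ {5, 10}
  x = 10: [0↦0, 1↦2, 2↦2, 3↦5, 4↦5, 5↦7, 6↦5, 7↦4, 8↦9, 9↦3, 10↦2]  zeros at y ∈ {0}
Collecting zeros: affine points = {(0, 1), (1, 8), (2, 7), (3, 0), (3, 3), (3, 6), (4, 0), (6, 8), (9, 5), (9, 10), (10, 0)}.
Total count |C(F_11)_aff| = 11.


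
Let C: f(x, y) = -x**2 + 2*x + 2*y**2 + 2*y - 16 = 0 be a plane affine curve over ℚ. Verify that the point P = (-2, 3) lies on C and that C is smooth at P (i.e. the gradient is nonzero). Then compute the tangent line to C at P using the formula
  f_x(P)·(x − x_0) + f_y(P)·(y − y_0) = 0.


Tangent line at P: 6*x + 14*y - 30 = 0.

Step 1: f(-2, 3) = 0, so P lies on C.
Step 2: partial derivatives
  f_x(x, y) = 2 - 2*x, f_y(x, y) = 4*y + 2.
  f_x(P) = 6, f_y(P) = 14 (gradient nonzero, so P is smooth).
Step 3: tangent line at P: 6·(x − -2) + 14·(y − 3) = 0.
Expanding: 6*x + 14*y - 30 = 0.


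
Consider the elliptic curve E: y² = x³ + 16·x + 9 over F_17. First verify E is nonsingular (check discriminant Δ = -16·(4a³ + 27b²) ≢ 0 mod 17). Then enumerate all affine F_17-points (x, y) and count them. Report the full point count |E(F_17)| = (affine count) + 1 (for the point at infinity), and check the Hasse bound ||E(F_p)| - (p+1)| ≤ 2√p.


Affine points = {(0, 3), (0, 14), (1, 3), (1, 14), (2, 7), (2, 10), (3, 4), (3, 13), (4, 1), (4, 16), (6, 7), (6, 10), (9, 7), (9, 10), (10, 8), (10, 9), (12, 5), (12, 12), (13, 0), (14, 6), (14, 11), (16, 3), (16, 14)}; affine count = 23; |E(F_17)| = 24.

Discriminant check: Δ ∝ 4a³ + 27b² = 4·16³ + 27·9² = 4·4096 + 27·81 ≡ 7 (mod 17). Nonzero ⇒ E is nonsingular.
For each x ∈ F_17, compute rhs = x³ + 16·x + 9 mod 17, then count y ∈ F_17 with y² ≡ rhs.
  x = 0: rhs = 9, matching y values: 3, 14 (2 points).
  x = 1: rhs = 9, matching y values: 3, 14 (2 points).
  x = 2: rhs = 15, matching y values: 7, 10 (2 points).
  x = 3: rhs = 16, matching y values: 4, 13 (2 points).
  x = 4: rhs = 1, matching y values: 1, 16 (2 points).
  x = 5: rhs = 10, matching y values: none (0 points).
  x = 6: rhs = 15, matching y values: 7, 10 (2 points).
  x = 7: rhs = 5, matching y values: none (0 points).
  x = 8: rhs = 3, matching y values: none (0 points).
  x = 9: rhs = 15, matching y values: 7, 10 (2 points).
  x = 10: rhs = 13, matching y values: 8, 9 (2 points).
  x = 11: rhs = 3, matching y values: none (0 points).
  x = 12: rhs = 8, matching y values: 5, 12 (2 points).
  x = 13: rhs = 0, matching y values: 0 (1 points).
  x = 14: rhs = 2, matching y values: 6, 11 (2 points).
  x = 15: rhs = 3, matching y values: none (0 points).
  x = 16: rhs = 9, matching y values: 3, 14 (2 points).
Total affine count: 23.
Full point count |E(F_17)| = 23 + 1 = 24.
Hasse bound: |24 − (17+1)| = |6| = 6 ≤ 2√17 ≈ 8.2462 ✓.


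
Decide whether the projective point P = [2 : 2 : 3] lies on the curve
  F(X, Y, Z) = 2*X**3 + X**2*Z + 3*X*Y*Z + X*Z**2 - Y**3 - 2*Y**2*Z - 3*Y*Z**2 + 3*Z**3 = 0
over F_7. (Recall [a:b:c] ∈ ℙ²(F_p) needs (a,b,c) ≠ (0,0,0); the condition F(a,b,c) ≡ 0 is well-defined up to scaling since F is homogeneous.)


F(2,2,3) ≡ 0 (mod 7); P is on the curve.

Evaluate F(2, 2, 3) term-by-term (mod 7).
  2*X**3 ↦ 2·8·1·1 = 16
  X**2*Z ↦ 1·4·1·3 = 12
  3*X*Y*Z ↦ 3·2·2·3 = 36
  X*Z**2 ↦ 1·2·1·9 = 18
  -Y**3 ↦ -1·1·8·1 = -8
  -2*Y**2*Z ↦ -2·1·4·3 = -24
  -3*Y*Z**2 ↦ -3·1·2·9 = -54
  3*Z**3 ↦ 3·1·1·27 = 81
Sum: F(2, 2, 3) = (16) + (12) + (36) + (18) + (-8) + (-24) + (-54) + (81) = 77.
Reducing mod 7: 77 ≡ 0 (mod 7).
Since F(a, b, c) ≡ 0 (mod 7), P lies on the curve.


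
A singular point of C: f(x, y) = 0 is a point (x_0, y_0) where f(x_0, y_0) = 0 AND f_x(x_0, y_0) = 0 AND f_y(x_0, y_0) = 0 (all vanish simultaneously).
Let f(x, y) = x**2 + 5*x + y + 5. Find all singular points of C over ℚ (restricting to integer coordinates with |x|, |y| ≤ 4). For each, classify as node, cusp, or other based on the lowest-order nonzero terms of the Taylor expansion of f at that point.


No singular points in the scanned grid; C is smooth there.

Compute partial derivatives:
  f_x = 2*x + 5.
  f_y = 1.
f_y = 1 is a nonzero constant, so f_y never vanishes: no point (x, y) can satisfy f = f_x = f_y = 0. In particular no (x, y) ∈ {−4, ..., 4}² is singular; the curve is smooth.


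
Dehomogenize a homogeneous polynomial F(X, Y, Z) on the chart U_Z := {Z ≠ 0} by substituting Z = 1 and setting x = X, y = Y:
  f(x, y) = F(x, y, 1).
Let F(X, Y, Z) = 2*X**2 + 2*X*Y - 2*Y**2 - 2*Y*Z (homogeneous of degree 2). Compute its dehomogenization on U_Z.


f(x, y) = 2*x**2 + 2*x*y - 2*y**2 - 2*y

On U_Z we set Z = 1. Each monomial c·X^i·Y^j·Z^k in F becomes c·x^i·y^j·1^k = c·x^i·y^j.
Substituting Z = 1: F(X, Y, 1) = 2*x**2 + 2*x*y - 2*y**2 - 2*y.
Note: deg(f) ≤ deg(F) = 2; strict inequality happens when F is divisible by Z (lost terms).


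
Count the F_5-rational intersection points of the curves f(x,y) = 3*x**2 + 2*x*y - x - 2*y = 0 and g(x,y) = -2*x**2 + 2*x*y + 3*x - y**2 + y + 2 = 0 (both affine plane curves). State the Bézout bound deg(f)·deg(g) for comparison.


Common zeros: {(2, 0), (3, 4), (4, 1)}; count = 3; Bézout bound = 4.

deg(f) = 2, deg(g) = 2, so Bézout bound = 4.
Scan x ∈ F_5. For each x, list the y ∈ F_5 with f(x, y) ≡ 0 and those with g(x, y) ≡ 0 (mod 5); the common zeros in that column are the intersection.
  x = 0: f ≡ 0 at y ∈ {0}; g ≡ 0 at y ∈ {2, 4}; common: ∅.
  x = 1: f ≡ 0 at y ∈ ∅; g ≡ 0 at y ∈ {1, 2}; common: ∅.
  x = 2: f ≡ 0 at y ∈ {0}; g ≡ 0 at y ∈ {0}; common: {0}.
  x = 3: f ≡ 0 at y ∈ {4}; g ≡ 0 at y ∈ {3, 4}; common: {4}.
  x = 4: f ≡ 0 at y ∈ {1}; g ≡ 0 at y ∈ {1, 3}; common: {1}.
Collecting: common zeros = {(2, 0), (3, 4), (4, 1)}, so the count is 3.
Comparison with the Bézout bound: 3 ≤ 4 = deg(f)·deg(g), as expected for curves with no common component (the affine F_5-count falls short of the bound because intersections may lie at infinity, over extension fields, or carry multiplicity).


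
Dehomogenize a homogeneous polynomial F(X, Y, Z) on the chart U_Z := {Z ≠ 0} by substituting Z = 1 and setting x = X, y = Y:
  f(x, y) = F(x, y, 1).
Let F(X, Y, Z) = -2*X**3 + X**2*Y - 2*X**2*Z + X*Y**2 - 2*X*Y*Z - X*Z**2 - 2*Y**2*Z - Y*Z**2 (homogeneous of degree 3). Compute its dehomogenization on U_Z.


f(x, y) = -2*x**3 + x**2*y - 2*x**2 + x*y**2 - 2*x*y - x - 2*y**2 - y

On U_Z we set Z = 1. Each monomial c·X^i·Y^j·Z^k in F becomes c·x^i·y^j·1^k = c·x^i·y^j.
Substituting Z = 1: F(X, Y, 1) = -2*x**3 + x**2*y - 2*x**2 + x*y**2 - 2*x*y - x - 2*y**2 - y.
Note: deg(f) ≤ deg(F) = 3; strict inequality happens when F is divisible by Z (lost terms).


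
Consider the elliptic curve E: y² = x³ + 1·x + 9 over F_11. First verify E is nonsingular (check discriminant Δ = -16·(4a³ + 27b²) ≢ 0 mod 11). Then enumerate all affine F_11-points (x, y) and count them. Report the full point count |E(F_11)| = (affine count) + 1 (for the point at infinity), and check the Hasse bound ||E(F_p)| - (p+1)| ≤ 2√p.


Affine points = {(0, 3), (0, 8), (1, 0), (4, 0), (6, 0), (8, 1), (8, 10)}; affine count = 7; |E(F_11)| = 8.

Discriminant check: Δ ∝ 4a³ + 27b² = 4·1³ + 27·9² = 4·1 + 27·81 ≡ 2 (mod 11). Nonzero ⇒ E is nonsingular.
For each x ∈ F_11, compute rhs = x³ + 1·x + 9 mod 11, then count y ∈ F_11 with y² ≡ rhs.
  x = 0: rhs = 9, matching y values: 3, 8 (2 points).
  x = 1: rhs = 0, matching y values: 0 (1 points).
  x = 2: rhs = 8, matching y values: none (0 points).
  x = 3: rhs = 6, matching y values: none (0 points).
  x = 4: rhs = 0, matching y values: 0 (1 points).
  x = 5: rhs = 7, matching y values: none (0 points).
  x = 6: rhs = 0, matching y values: 0 (1 points).
  x = 7: rhs = 7, matching y values: none (0 points).
  x = 8: rhs = 1, matching y values: 1, 10 (2 points).
  x = 9: rhs = 10, matching y values: none (0 points).
  x = 10: rhs = 7, matching y values: none (0 points).
Total affine count: 7.
Full point count |E(F_11)| = 7 + 1 = 8.
Hasse bound: |8 − (11+1)| = |-4| = 4 ≤ 2√11 ≈ 6.6332 ✓.


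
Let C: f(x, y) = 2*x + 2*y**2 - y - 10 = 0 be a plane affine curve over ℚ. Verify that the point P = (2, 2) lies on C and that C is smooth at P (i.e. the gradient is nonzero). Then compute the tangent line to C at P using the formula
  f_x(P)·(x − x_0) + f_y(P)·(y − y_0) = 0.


Tangent line at P: 2*x + 7*y - 18 = 0.

Step 1: f(2, 2) = 0, so P lies on C.
Step 2: partial derivatives
  f_x(x, y) = 2, f_y(x, y) = 4*y - 1.
  f_x(P) = 2, f_y(P) = 7 (gradient nonzero, so P is smooth).
Step 3: tangent line at P: 2·(x − 2) + 7·(y − 2) = 0.
Expanding: 2*x + 7*y - 18 = 0.


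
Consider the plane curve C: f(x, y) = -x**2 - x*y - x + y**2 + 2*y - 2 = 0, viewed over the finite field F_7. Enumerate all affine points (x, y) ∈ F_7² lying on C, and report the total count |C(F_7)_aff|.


Affine F_7-points: {(2, 1), (2, 6), (3, 0), (3, 1), (4, 4), (4, 5), (5, 4), (5, 6)}; count = 8.

For each of the 49 pairs (x, y) ∈ F_7², evaluate f(x, y) mod 7. Record the zeros.
  x = 0: [0↦5, 1↦1, 2↦6, 3↦6, 4↦1, 5↦5, 6↦4]  zeros at y ∈ ∅
  x = 1: [0↦3, 1↦5, 2↦2, 3↦1, 4↦2, 5↦5, 6↦3]  zeros at y ∈ ∅
  x = 2: [0↦6, 1↦0, 2↦3, 3↦1, 4↦1, 5↦3, 6↦0]  zeros at y ∈ {1, 6}
  x = 3: [0↦0, 1↦0, 2↦2, 3↦6, 4↦5, 5↦6, 6↦2]  zeros at y ∈ {0, 1}
  x = 4: [0↦6, 1↦5, 2↦6, 3↦2, 4↦0, 5↦0, 6↦2]  zeros at y ∈ {4, 5}
  x = 5: [0↦3, 1↦1, 2↦1, 3↦3, 4↦0, 5↦6, 6↦0]  zeros at y ∈ {4, 6}
  x = 6: [0↦5, 1↦2, 2↦1, 3↦2, 4↦5, 5↦3, 6↦3]  zeros at y ∈ ∅
Collecting zeros: affine points = {(2, 1), (2, 6), (3, 0), (3, 1), (4, 4), (4, 5), (5, 4), (5, 6)}.
Total count |C(F_7)_aff| = 8.


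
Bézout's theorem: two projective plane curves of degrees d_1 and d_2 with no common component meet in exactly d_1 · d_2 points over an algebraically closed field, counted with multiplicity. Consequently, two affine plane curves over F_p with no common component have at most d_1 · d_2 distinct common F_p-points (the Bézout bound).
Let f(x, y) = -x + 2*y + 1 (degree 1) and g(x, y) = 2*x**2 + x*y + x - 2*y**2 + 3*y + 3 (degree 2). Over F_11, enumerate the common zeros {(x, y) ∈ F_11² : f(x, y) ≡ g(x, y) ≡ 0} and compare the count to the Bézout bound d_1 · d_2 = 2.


Common zeros: {(5, 2), (10, 10)}; count = 2; Bézout bound = 2.

deg(f) = 1, deg(g) = 2, so Bézout bound = 2.
Scan x ∈ F_11. For each x, list the y ∈ F_11 with f(x, y) ≡ 0 and those with g(x, y) ≡ 0 (mod 11); the common zeros in that column are the intersection.
  x = 0: f ≡ 0 at y ∈ {5}; g ≡ 0 at y ∈ {9}; common: ∅.
  x = 1: f ≡ 0 at y ∈ {0}; g ≡ 0 at y ∈ {3, 10}; common: ∅.
  x = 2: f ≡ 0 at y ∈ {6}; g ≡ 0 at y ∈ ∅; common: ∅.
  x = 3: f ≡ 0 at y ∈ {1}; g ≡ 0 at y ∈ ∅; common: ∅.
  x = 4: f ≡ 0 at y ∈ {7}; g ≡ 0 at y ∈ {1, 8}; common: ∅.
  x = 5: f ≡ 0 at y ∈ {2}; g ≡ 0 at y ∈ {2}; common: {2}.
  x = 6: f ≡ 0 at y ∈ {8}; g ≡ 0 at y ∈ {1, 9}; common: ∅.
  x = 7: f ≡ 0 at y ∈ {3}; g ≡ 0 at y ∈ ∅; common: ∅.
  x = 8: f ≡ 0 at y ∈ {9}; g ≡ 0 at y ∈ {3, 8}; common: ∅.
  x = 9: f ≡ 0 at y ∈ {4}; g ≡ 0 at y ∈ ∅; common: ∅.
  x = 10: f ≡ 0 at y ∈ {10}; g ≡ 0 at y ∈ {2, 10}; common: {10}.
Collecting: common zeros = {(5, 2), (10, 10)}, so the count is 2.
Comparison with the Bézout bound: 2 ≤ 2 = deg(f)·deg(g), as expected for curves with no common component (the bound is attained).


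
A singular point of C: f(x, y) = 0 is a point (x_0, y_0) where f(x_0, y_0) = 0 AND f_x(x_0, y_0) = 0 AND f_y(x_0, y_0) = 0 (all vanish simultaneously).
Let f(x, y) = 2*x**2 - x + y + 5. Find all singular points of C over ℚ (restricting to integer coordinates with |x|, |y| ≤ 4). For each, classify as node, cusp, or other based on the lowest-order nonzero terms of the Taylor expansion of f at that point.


No singular points in the scanned grid; C is smooth there.

Compute partial derivatives:
  f_x = 4*x - 1.
  f_y = 1.
f_y = 1 is a nonzero constant, so f_y never vanishes: no point (x, y) can satisfy f = f_x = f_y = 0. In particular no (x, y) ∈ {−4, ..., 4}² is singular; the curve is smooth.


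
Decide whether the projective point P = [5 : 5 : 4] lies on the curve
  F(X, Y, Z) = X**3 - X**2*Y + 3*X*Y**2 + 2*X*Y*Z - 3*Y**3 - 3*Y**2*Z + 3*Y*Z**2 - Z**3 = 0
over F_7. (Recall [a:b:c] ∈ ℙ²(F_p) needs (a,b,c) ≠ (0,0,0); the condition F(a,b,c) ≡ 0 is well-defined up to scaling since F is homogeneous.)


F(5,5,4) ≡ 6 (mod 7); P is NOT on the curve.

Evaluate F(5, 5, 4) term-by-term (mod 7).
  X**3 ↦ 1·125·1·1 = 125
  -X**2*Y ↦ -1·25·5·1 = -125
  3*X*Y**2 ↦ 3·5·25·1 = 375
  2*X*Y*Z ↦ 2·5·5·4 = 200
  -3*Y**3 ↦ -3·1·125·1 = -375
  -3*Y**2*Z ↦ -3·1·25·4 = -300
  3*Y*Z**2 ↦ 3·1·5·16 = 240
  -Z**3 ↦ -1·1·1·64 = -64
Sum: F(5, 5, 4) = (125) + (-125) + (375) + (200) + (-375) + (-300) + (240) + (-64) = 76.
Reducing mod 7: 76 ≡ 6 (mod 7).
Since F(a, b, c) ≡ 6 ≠ 0 (mod 7), P does NOT lie on the curve.
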